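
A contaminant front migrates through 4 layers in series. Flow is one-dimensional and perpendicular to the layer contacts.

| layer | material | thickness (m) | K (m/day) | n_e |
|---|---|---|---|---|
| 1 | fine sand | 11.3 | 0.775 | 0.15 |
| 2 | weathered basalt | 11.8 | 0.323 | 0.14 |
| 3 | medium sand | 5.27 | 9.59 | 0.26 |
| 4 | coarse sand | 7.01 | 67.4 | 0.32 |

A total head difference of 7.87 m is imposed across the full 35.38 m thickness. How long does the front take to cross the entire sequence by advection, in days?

With flow normal to the layers, continuity requires the same specific discharge q through every layer.
Σ(b_i/K_i) = 11.3/0.775 + 11.8/0.323 + 5.27/9.59 + 7.01/67.4 = 51.77 d.
q = Δh / Σ(b_i/K_i) = 7.87 / 51.77 = 0.1520 m/day.
In each layer the seepage velocity is v_i = q/n_i, so the layer transit time is t_i = b_i·n_i / q:
  layer 1 (fine sand): t_1 = 11.3 × 0.15 / 0.1520 = 11.15 d
  layer 2 (weathered basalt): t_2 = 11.8 × 0.14 / 0.1520 = 10.87 d
  layer 3 (medium sand): t_3 = 5.27 × 0.26 / 0.1520 = 9.013 d
  layer 4 (coarse sand): t_4 = 7.01 × 0.32 / 0.1520 = 14.76 d
Total t = Σ t_i = 45.78 days.

45.8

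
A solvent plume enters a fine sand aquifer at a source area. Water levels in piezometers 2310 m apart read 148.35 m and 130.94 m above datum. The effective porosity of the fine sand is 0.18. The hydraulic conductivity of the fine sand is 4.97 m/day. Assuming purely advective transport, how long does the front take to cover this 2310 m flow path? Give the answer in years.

30.4

Hydraulic gradient i = (148.35 − 130.94) / 2310 = 17.41 / 2310 = 0.007537.
Darcy flux q = K · i = 4.970 × 0.007537 = 0.03746 m/day.
Seepage velocity v = q / n_e = 0.03746 / 0.18 = 0.2081 m/day.
Travel time t = L / v = 2310 / 0.2081 = 11100 days = 30.39 years.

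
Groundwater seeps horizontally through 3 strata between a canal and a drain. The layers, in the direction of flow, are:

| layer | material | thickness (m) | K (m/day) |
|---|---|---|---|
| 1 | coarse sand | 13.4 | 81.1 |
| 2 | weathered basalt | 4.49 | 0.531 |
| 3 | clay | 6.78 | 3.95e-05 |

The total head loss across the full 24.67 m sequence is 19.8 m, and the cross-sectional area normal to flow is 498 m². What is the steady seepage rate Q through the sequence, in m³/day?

0.0574

Flow is perpendicular to layering, so the layers act in series and the equivalent K is the thickness-weighted harmonic mean.
Total thickness L = 13.4 + 4.49 + 6.78 = 24.67 m.
Σ(b_i/K_i) = 13.4/81.1 + 4.49/0.531 + 6.78/3.95e-05 = 1.717e+05 d.
K_eq = L / Σ(b_i/K_i) = 24.67 / 1.717e+05 = 0.0001437 m/day.
Q = K_eq · A · (Δh/L) = 0.0001437 × 498 × (19.8/24.67) = 0.05744 m³/day.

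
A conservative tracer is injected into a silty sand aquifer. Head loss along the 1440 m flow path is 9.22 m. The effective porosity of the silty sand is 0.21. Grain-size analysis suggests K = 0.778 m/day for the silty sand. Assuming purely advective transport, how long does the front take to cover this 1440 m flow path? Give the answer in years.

166

Hydraulic gradient i = Δh / L = 9.22 / 1440 = 0.006403.
Darcy flux q = K · i = 0.7780 × 0.006403 = 0.004981 m/day.
Seepage velocity v = q / n_e = 0.004981 / 0.21 = 0.02372 m/day.
Travel time t = L / v = 1440 / 0.02372 = 60706 days = 166.2 years.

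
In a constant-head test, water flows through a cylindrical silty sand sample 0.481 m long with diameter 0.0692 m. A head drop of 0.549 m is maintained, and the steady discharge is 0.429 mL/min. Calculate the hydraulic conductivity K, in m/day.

Cross-sectional area A = π·(d/2)² = π × (0.0692/2)² = 0.003761 m².
Convert discharge: 0.429 mL/min = 7.150e-09 m³/s.
Darcy's law rearranged: K = Q·L / (A·Δh) = 7.150e-09 × 0.481 / (0.003761 × 0.549) = 1.666e-06 m/s = 0.1439 m/day.

0.144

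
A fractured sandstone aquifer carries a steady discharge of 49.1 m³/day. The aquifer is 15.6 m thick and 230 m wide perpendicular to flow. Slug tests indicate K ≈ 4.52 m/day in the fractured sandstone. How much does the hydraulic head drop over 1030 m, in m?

Cross-sectional area A = 230 × 15.6 = 3588 m².
From Q = K·A·i, i = Q / (K·A) = 49.1 / (4.520 × 3588) = 0.003028.
Head loss Δh = i · L = 0.003028 × 1030 = 3.118 m.

3.12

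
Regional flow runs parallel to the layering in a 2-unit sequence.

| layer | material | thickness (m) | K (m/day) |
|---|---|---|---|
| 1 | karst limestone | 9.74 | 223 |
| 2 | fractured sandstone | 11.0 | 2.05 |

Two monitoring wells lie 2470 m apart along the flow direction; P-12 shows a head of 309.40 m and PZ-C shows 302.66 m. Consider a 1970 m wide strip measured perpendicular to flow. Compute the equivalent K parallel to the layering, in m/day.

106

Flow is parallel to layering, so each bed carries its own Darcy discharge and the transmissivities add.
Σ(K_i·b_i) = 223×9.74 + 2.05×11.0 = 2195 m²/day.
Total thickness b = 20.74 m, so K_eq = Σ(K_i·b_i)/b = 105.8 m/day.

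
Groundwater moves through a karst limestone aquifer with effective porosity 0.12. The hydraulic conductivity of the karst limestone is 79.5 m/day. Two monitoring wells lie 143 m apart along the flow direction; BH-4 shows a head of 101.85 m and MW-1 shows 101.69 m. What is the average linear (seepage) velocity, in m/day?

0.741

Hydraulic gradient i = (101.85 − 101.69) / 143 = 0.16 / 143 = 0.001119.
Darcy flux q = K · i = 79.50 × 0.001119 = 0.08895 m/day.
Seepage velocity v = q / n_e = 0.08895 / 0.12 = 0.7413 m/day.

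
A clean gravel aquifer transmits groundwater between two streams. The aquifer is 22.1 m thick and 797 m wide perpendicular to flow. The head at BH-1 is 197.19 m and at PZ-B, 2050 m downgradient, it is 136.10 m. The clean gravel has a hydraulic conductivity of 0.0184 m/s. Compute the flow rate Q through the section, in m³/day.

834000

Convert K: 0.0184 m/s × 86400 = 1590 m/day.
Cross-sectional area A = 797 × 22.1 = 17614 m².
Hydraulic gradient i = (197.19 − 136.10) / 2050 = 61.09 / 2050 = 0.02980.
Darcy's law: Q = K · A · i = 1590 × 17614 × 0.02980 = 8.344e+05 m³/day.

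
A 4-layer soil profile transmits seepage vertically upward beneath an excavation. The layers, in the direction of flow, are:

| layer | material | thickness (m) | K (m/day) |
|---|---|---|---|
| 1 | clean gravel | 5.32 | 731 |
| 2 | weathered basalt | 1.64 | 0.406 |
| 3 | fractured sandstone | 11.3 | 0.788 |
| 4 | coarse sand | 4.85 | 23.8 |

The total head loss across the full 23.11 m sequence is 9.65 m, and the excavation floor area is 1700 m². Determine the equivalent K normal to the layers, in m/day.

1.24

Flow is perpendicular to layering, so the layers act in series and the equivalent K is the thickness-weighted harmonic mean.
Total thickness L = 5.32 + 1.64 + 11.3 + 4.85 = 23.11 m.
Σ(b_i/K_i) = 5.32/731 + 1.64/0.406 + 11.3/0.788 + 4.85/23.8 = 18.59 d.
K_eq = L / Σ(b_i/K_i) = 23.11 / 18.59 = 1.243 m/day.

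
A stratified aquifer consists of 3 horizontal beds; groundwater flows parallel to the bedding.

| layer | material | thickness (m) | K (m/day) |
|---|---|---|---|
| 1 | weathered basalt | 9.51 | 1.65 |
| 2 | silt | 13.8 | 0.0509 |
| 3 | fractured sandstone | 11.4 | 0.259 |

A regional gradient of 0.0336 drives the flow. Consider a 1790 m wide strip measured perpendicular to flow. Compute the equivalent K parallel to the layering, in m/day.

Flow is parallel to layering, so each bed carries its own Darcy discharge and the transmissivities add.
Σ(K_i·b_i) = 1.65×9.51 + 0.0509×13.8 + 0.259×11.4 = 19.35 m²/day.
Total thickness b = 34.71 m, so K_eq = Σ(K_i·b_i)/b = 0.5574 m/day.

0.557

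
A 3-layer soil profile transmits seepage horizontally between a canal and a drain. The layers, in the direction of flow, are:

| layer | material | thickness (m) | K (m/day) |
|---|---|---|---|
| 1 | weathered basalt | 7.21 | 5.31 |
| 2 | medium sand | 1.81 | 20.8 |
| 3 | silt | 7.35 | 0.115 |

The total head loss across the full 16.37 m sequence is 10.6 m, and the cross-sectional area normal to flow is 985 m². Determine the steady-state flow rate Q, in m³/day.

160

Flow is perpendicular to layering, so the layers act in series and the equivalent K is the thickness-weighted harmonic mean.
Total thickness L = 7.21 + 1.81 + 7.35 = 16.37 m.
Σ(b_i/K_i) = 7.21/5.31 + 1.81/20.8 + 7.35/0.115 = 65.36 d.
K_eq = L / Σ(b_i/K_i) = 16.37 / 65.36 = 0.2505 m/day.
Q = K_eq · A · (Δh/L) = 0.2505 × 985 × (10.6/16.37) = 159.8 m³/day.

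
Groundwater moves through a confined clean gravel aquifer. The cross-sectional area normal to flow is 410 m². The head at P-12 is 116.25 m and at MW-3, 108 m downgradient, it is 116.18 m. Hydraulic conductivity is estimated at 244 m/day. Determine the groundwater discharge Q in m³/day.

64.8

Hydraulic gradient i = (116.25 − 116.18) / 108 = 0.07 / 108 = 0.0006481.
Darcy's law: Q = K · A · i = 244.0 × 410.0 × 0.0006481 = 64.84 m³/day.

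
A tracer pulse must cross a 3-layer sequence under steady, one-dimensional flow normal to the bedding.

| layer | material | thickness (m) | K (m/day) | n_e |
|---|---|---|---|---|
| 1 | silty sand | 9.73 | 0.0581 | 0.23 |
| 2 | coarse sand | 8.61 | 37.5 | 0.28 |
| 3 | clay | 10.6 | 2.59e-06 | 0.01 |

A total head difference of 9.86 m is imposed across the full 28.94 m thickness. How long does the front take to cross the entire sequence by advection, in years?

5400

With flow normal to the layers, continuity requires the same specific discharge q through every layer.
Σ(b_i/K_i) = 9.73/0.0581 + 8.61/37.5 + 10.6/2.59e-06 = 4.093e+06 d.
q = Δh / Σ(b_i/K_i) = 9.86 / 4.093e+06 = 2.409e-06 m/day.
In each layer the seepage velocity is v_i = q/n_i, so the layer transit time is t_i = b_i·n_i / q:
  layer 1 (silty sand): t_1 = 9.73 × 0.23 / 2.409e-06 = 9.289e+05 d
  layer 2 (coarse sand): t_2 = 8.61 × 0.28 / 2.409e-06 = 1.001e+06 d
  layer 3 (clay): t_3 = 10.6 × 0.01 / 2.409e-06 = 44000 d
Total t = Σ t_i = 1.974e+06 days = 5404 years.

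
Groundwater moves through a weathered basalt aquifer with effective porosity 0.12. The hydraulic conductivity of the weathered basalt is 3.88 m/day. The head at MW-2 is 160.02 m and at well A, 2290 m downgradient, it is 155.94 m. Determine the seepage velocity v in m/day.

0.0576

Hydraulic gradient i = (160.02 − 155.94) / 2290 = 4.08 / 2290 = 0.001782.
Darcy flux q = K · i = 3.880 × 0.001782 = 0.006913 m/day.
Seepage velocity v = q / n_e = 0.006913 / 0.12 = 0.05761 m/day.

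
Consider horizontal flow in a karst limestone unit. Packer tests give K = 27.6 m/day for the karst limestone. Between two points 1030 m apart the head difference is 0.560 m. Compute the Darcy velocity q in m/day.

0.0150

Hydraulic gradient i = Δh / L = 0.560 / 1030 = 0.0005437.
Specific discharge q = K · i = 27.60 × 0.0005437 = 0.01501 m/day.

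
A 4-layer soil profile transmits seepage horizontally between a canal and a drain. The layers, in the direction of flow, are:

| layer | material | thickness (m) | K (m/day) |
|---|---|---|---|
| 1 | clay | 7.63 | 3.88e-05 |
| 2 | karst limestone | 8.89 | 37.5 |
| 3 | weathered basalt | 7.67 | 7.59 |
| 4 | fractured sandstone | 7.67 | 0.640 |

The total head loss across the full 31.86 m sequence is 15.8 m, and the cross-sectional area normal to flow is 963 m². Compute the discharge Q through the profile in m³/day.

0.0774

Flow is perpendicular to layering, so the layers act in series and the equivalent K is the thickness-weighted harmonic mean.
Total thickness L = 7.63 + 8.89 + 7.67 + 7.67 = 31.86 m.
Σ(b_i/K_i) = 7.63/3.88e-05 + 8.89/37.5 + 7.67/7.59 + 7.67/0.640 = 1.967e+05 d.
K_eq = L / Σ(b_i/K_i) = 31.86 / 1.967e+05 = 0.0001620 m/day.
Q = K_eq · A · (Δh/L) = 0.0001620 × 963 × (15.8/31.86) = 0.07737 m³/day.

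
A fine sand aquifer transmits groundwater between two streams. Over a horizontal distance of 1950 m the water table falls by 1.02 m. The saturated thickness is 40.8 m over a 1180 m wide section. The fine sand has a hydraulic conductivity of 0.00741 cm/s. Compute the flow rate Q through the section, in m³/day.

Convert K: 0.00741 cm/s × 864 = 6.402 m/day.
Cross-sectional area A = 1180 × 40.8 = 48144 m².
Hydraulic gradient i = Δh / L = 1.02 / 1950 = 0.0005231.
Darcy's law: Q = K · A · i = 6.402 × 48144 × 0.0005231 = 161.2 m³/day.

161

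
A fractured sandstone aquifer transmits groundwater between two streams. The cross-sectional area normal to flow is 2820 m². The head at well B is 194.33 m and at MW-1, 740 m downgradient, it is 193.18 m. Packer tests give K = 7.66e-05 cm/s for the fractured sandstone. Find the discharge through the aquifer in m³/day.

Convert K: 7.66e-05 cm/s × 864 = 0.06618 m/day.
Hydraulic gradient i = (194.33 − 193.18) / 740 = 1.15 / 740 = 0.001554.
Darcy's law: Q = K · A · i = 0.06618 × 2820 × 0.001554 = 0.2900 m³/day.

0.290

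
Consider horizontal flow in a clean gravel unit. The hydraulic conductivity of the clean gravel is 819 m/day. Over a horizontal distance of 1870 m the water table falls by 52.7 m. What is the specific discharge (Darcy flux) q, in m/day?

23.1

Hydraulic gradient i = Δh / L = 52.7 / 1870 = 0.02818.
Specific discharge q = K · i = 819.0 × 0.02818 = 23.08 m/day.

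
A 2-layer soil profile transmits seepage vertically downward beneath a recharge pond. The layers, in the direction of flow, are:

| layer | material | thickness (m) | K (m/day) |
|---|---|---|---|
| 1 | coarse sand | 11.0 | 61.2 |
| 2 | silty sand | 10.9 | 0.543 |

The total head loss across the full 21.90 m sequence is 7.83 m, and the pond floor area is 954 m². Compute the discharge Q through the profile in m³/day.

369

Flow is perpendicular to layering, so the layers act in series and the equivalent K is the thickness-weighted harmonic mean.
Total thickness L = 11.0 + 10.9 = 21.90 m.
Σ(b_i/K_i) = 11.0/61.2 + 10.9/0.543 = 20.25 d.
K_eq = L / Σ(b_i/K_i) = 21.90 / 20.25 = 1.081 m/day.
Q = K_eq · A · (Δh/L) = 1.081 × 954 × (7.83/21.90) = 368.8 m³/day.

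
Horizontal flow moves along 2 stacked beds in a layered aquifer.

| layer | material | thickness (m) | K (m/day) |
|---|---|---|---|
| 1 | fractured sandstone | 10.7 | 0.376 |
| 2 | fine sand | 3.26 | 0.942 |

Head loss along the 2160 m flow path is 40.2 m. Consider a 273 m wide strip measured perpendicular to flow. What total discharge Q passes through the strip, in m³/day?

Flow is parallel to layering, so each bed carries its own Darcy discharge and the transmissivities add.
Σ(K_i·b_i) = 0.376×10.7 + 0.942×3.26 = 7.094 m²/day.
Hydraulic gradient i = Δh / L = 40.2 / 2160 = 0.01861.
Q = Σ(K_i·b_i) · W · i = 7.094 × 273 × 0.01861 = 36.04 m³/day.

36.0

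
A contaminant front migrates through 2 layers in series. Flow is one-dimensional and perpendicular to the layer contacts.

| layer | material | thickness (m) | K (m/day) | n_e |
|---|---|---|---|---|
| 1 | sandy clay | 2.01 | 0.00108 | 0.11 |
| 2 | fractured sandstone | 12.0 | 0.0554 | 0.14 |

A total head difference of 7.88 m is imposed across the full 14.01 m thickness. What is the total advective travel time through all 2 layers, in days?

With flow normal to the layers, continuity requires the same specific discharge q through every layer.
Σ(b_i/K_i) = 2.01/0.00108 + 12.0/0.0554 = 2078 d.
q = Δh / Σ(b_i/K_i) = 7.88 / 2078 = 0.003793 m/day.
In each layer the seepage velocity is v_i = q/n_i, so the layer transit time is t_i = b_i·n_i / q:
  layer 1 (sandy clay): t_1 = 2.01 × 0.11 / 0.003793 = 58.30 d
  layer 2 (fractured sandstone): t_2 = 12.0 × 0.14 / 0.003793 = 443.0 d
Total t = Σ t_i = 501.3 days.

501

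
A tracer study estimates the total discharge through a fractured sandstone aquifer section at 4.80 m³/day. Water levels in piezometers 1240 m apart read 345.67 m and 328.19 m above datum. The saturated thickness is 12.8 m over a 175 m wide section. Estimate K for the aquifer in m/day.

0.152

Cross-sectional area A = 175 × 12.8 = 2240 m².
Hydraulic gradient i = (345.67 − 328.19) / 1240 = 17.48 / 1240 = 0.01410.
From Q = K·A·i, K = Q / (A·i) = 4.80 / (2240 × 0.01410) = 0.1520 m/day.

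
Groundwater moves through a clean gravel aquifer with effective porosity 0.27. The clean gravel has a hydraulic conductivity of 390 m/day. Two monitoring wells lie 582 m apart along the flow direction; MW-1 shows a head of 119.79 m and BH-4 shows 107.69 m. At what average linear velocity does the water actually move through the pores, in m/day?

30.0

Hydraulic gradient i = (119.79 − 107.69) / 582 = 12.1 / 582 = 0.02079.
Darcy flux q = K · i = 390.0 × 0.02079 = 8.108 m/day.
Seepage velocity v = q / n_e = 8.108 / 0.27 = 30.03 m/day.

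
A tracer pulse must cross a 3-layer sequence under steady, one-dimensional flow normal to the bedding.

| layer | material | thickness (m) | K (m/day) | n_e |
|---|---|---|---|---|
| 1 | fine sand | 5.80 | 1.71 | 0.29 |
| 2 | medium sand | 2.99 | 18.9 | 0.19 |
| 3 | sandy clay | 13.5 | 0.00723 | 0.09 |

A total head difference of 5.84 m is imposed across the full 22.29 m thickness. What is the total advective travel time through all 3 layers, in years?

With flow normal to the layers, continuity requires the same specific discharge q through every layer.
Σ(b_i/K_i) = 5.80/1.71 + 2.99/18.9 + 13.5/0.00723 = 1871 d.
q = Δh / Σ(b_i/K_i) = 5.84 / 1871 = 0.003122 m/day.
In each layer the seepage velocity is v_i = q/n_i, so the layer transit time is t_i = b_i·n_i / q:
  layer 1 (fine sand): t_1 = 5.80 × 0.29 / 0.003122 = 538.8 d
  layer 2 (medium sand): t_2 = 2.99 × 0.19 / 0.003122 = 182.0 d
  layer 3 (sandy clay): t_3 = 13.5 × 0.09 / 0.003122 = 389.2 d
Total t = Σ t_i = 1110 days = 3.039 years.

3.04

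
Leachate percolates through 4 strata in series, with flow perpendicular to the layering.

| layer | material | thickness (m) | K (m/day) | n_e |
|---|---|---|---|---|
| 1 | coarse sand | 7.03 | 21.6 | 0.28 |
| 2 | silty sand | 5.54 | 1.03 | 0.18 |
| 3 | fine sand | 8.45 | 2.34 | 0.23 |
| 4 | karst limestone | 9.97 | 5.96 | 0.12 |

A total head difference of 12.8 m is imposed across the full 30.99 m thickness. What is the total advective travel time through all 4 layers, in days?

With flow normal to the layers, continuity requires the same specific discharge q through every layer.
Σ(b_i/K_i) = 7.03/21.6 + 5.54/1.03 + 8.45/2.34 + 9.97/5.96 = 10.99 d.
q = Δh / Σ(b_i/K_i) = 12.8 / 10.99 = 1.165 m/day.
In each layer the seepage velocity is v_i = q/n_i, so the layer transit time is t_i = b_i·n_i / q:
  layer 1 (coarse sand): t_1 = 7.03 × 0.28 / 1.165 = 1.690 d
  layer 2 (silty sand): t_2 = 5.54 × 0.18 / 1.165 = 0.8560 d
  layer 3 (fine sand): t_3 = 8.45 × 0.23 / 1.165 = 1.668 d
  layer 4 (karst limestone): t_4 = 9.97 × 0.12 / 1.165 = 1.027 d
Total t = Σ t_i = 5.241 days.

5.24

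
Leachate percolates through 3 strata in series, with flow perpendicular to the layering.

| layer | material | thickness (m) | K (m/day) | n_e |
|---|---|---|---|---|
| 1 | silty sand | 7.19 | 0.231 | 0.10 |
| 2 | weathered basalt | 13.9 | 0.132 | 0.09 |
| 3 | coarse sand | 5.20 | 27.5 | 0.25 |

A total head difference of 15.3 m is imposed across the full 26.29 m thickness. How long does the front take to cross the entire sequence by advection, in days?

29.2

With flow normal to the layers, continuity requires the same specific discharge q through every layer.
Σ(b_i/K_i) = 7.19/0.231 + 13.9/0.132 + 5.20/27.5 = 136.6 d.
q = Δh / Σ(b_i/K_i) = 15.3 / 136.6 = 0.1120 m/day.
In each layer the seepage velocity is v_i = q/n_i, so the layer transit time is t_i = b_i·n_i / q:
  layer 1 (silty sand): t_1 = 7.19 × 0.10 / 0.1120 = 6.420 d
  layer 2 (weathered basalt): t_2 = 13.9 × 0.09 / 0.1120 = 11.17 d
  layer 3 (coarse sand): t_3 = 5.20 × 0.25 / 0.1120 = 11.61 d
Total t = Σ t_i = 29.20 days.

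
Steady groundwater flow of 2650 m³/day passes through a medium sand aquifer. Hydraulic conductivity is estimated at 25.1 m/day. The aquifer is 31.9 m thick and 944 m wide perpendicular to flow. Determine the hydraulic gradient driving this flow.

Cross-sectional area A = 944 × 31.9 = 30114 m².
From Q = K·A·i, i = Q / (K·A) = 2650 / (25.10 × 30114) = 0.003506.

0.00351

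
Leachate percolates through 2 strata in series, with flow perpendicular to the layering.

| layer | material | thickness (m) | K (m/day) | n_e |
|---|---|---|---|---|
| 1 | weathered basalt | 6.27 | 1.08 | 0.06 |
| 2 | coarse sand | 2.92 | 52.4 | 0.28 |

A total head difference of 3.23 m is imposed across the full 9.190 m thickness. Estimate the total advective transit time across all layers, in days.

2.17

With flow normal to the layers, continuity requires the same specific discharge q through every layer.
Σ(b_i/K_i) = 6.27/1.08 + 2.92/52.4 = 5.861 d.
q = Δh / Σ(b_i/K_i) = 3.23 / 5.861 = 0.5511 m/day.
In each layer the seepage velocity is v_i = q/n_i, so the layer transit time is t_i = b_i·n_i / q:
  layer 1 (weathered basalt): t_1 = 6.27 × 0.06 / 0.5511 = 0.6827 d
  layer 2 (coarse sand): t_2 = 2.92 × 0.28 / 0.5511 = 1.484 d
Total t = Σ t_i = 2.166 days.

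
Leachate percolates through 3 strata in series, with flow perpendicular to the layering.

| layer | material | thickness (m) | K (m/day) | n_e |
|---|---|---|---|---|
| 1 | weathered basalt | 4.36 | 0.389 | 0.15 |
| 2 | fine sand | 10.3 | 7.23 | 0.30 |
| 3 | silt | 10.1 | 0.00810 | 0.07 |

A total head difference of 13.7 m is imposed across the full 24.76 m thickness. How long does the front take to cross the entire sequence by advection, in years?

With flow normal to the layers, continuity requires the same specific discharge q through every layer.
Σ(b_i/K_i) = 4.36/0.389 + 10.3/7.23 + 10.1/0.00810 = 1260 d.
q = Δh / Σ(b_i/K_i) = 13.7 / 1260 = 0.01088 m/day.
In each layer the seepage velocity is v_i = q/n_i, so the layer transit time is t_i = b_i·n_i / q:
  layer 1 (weathered basalt): t_1 = 4.36 × 0.15 / 0.01088 = 60.13 d
  layer 2 (fine sand): t_2 = 10.3 × 0.30 / 0.01088 = 284.1 d
  layer 3 (silt): t_3 = 10.1 × 0.07 / 0.01088 = 65.00 d
Total t = Σ t_i = 409.2 days = 1.120 years.

1.12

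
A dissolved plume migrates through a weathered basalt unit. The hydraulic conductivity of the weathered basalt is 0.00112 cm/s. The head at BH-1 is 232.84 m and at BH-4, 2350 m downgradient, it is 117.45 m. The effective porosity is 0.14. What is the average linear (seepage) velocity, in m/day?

0.339

Convert K: 0.00112 cm/s × 864 = 0.9677 m/day.
Hydraulic gradient i = (232.84 − 117.45) / 2350 = 115.39 / 2350 = 0.04910.
Darcy flux q = K · i = 0.9677 × 0.04910 = 0.04752 m/day.
Seepage velocity v = q / n_e = 0.04752 / 0.14 = 0.3394 m/day.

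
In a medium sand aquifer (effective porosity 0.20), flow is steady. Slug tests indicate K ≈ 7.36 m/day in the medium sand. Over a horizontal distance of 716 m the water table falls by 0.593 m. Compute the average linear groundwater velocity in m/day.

0.0305

Hydraulic gradient i = Δh / L = 0.593 / 716 = 0.0008282.
Darcy flux q = K · i = 7.360 × 0.0008282 = 0.006096 m/day.
Seepage velocity v = q / n_e = 0.006096 / 0.20 = 0.03048 m/day.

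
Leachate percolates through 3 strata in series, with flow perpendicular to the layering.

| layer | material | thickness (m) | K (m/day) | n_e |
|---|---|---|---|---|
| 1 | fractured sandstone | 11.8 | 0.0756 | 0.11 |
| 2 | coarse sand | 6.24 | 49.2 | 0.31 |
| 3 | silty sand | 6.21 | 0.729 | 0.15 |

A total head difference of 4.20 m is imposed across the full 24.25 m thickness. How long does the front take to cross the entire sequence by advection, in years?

With flow normal to the layers, continuity requires the same specific discharge q through every layer.
Σ(b_i/K_i) = 11.8/0.0756 + 6.24/49.2 + 6.21/0.729 = 164.7 d.
q = Δh / Σ(b_i/K_i) = 4.20 / 164.7 = 0.02550 m/day.
In each layer the seepage velocity is v_i = q/n_i, so the layer transit time is t_i = b_i·n_i / q:
  layer 1 (fractured sandstone): t_1 = 11.8 × 0.11 / 0.02550 = 50.91 d
  layer 2 (coarse sand): t_2 = 6.24 × 0.31 / 0.02550 = 75.87 d
  layer 3 (silty sand): t_3 = 6.21 × 0.15 / 0.02550 = 36.53 d
Total t = Σ t_i = 163.3 days = 0.4471 years.

0.447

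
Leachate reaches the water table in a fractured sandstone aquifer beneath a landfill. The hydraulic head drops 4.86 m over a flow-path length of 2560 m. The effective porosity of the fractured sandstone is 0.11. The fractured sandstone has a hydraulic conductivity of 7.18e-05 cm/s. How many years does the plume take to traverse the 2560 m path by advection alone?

6550

Convert K: 7.18e-05 cm/s × 864 = 0.06204 m/day.
Hydraulic gradient i = Δh / L = 4.86 / 2560 = 0.001898.
Darcy flux q = K · i = 0.06204 × 0.001898 = 0.0001178 m/day.
Seepage velocity v = q / n_e = 0.0001178 / 0.11 = 0.001071 m/day.
Travel time t = L / v = 2560 / 0.001071 = 2.391e+06 days = 6546 years.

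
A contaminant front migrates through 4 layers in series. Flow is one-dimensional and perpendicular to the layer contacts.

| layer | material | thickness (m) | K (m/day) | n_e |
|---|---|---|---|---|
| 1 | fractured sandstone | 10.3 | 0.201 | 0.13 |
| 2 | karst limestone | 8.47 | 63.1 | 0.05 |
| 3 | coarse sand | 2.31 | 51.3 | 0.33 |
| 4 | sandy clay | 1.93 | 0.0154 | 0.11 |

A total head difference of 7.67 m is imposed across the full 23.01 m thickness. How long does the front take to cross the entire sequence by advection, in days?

63.1

With flow normal to the layers, continuity requires the same specific discharge q through every layer.
Σ(b_i/K_i) = 10.3/0.201 + 8.47/63.1 + 2.31/51.3 + 1.93/0.0154 = 176.7 d.
q = Δh / Σ(b_i/K_i) = 7.67 / 176.7 = 0.04340 m/day.
In each layer the seepage velocity is v_i = q/n_i, so the layer transit time is t_i = b_i·n_i / q:
  layer 1 (fractured sandstone): t_1 = 10.3 × 0.13 / 0.04340 = 30.86 d
  layer 2 (karst limestone): t_2 = 8.47 × 0.05 / 0.04340 = 9.759 d
  layer 3 (coarse sand): t_3 = 2.31 × 0.33 / 0.04340 = 17.57 d
  layer 4 (sandy clay): t_4 = 1.93 × 0.11 / 0.04340 = 4.892 d
Total t = Σ t_i = 63.07 days.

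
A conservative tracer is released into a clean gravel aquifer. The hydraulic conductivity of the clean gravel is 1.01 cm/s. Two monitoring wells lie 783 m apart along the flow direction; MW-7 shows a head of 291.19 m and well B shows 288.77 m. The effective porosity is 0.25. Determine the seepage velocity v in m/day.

10.8

Convert K: 1.01 cm/s × 864 = 872.6 m/day.
Hydraulic gradient i = (291.19 − 288.77) / 783 = 2.42 / 783 = 0.003091.
Darcy flux q = K · i = 872.6 × 0.003091 = 2.697 m/day.
Seepage velocity v = q / n_e = 2.697 / 0.25 = 10.79 m/day.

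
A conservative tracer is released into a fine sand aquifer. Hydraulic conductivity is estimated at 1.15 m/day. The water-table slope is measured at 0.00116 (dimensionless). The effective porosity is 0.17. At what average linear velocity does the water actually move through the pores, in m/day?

0.00785

Hydraulic gradient i = 0.00116.
Darcy flux q = K · i = 1.150 × 0.001160 = 0.001334 m/day.
Seepage velocity v = q / n_e = 0.001334 / 0.17 = 0.007847 m/day.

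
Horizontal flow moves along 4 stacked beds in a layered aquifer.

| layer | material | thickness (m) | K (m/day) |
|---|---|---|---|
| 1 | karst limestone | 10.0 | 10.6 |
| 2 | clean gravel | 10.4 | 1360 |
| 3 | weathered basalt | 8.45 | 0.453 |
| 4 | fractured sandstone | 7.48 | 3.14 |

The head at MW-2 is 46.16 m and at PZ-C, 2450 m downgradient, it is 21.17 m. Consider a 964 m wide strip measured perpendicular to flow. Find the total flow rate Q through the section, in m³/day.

Flow is parallel to layering, so each bed carries its own Darcy discharge and the transmissivities add.
Σ(K_i·b_i) = 10.6×10.0 + 1360×10.4 + 0.453×8.45 + 3.14×7.48 = 14277 m²/day.
Hydraulic gradient i = (46.16 − 21.17) / 2450 = 24.99 / 2450 = 0.01020.
Q = Σ(K_i·b_i) · W · i = 14277 × 964 × 0.01020 = 1.404e+05 m³/day.

140000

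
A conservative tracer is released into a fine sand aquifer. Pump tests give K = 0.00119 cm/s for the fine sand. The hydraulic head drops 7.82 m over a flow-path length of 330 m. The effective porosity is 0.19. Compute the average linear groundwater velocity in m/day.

0.128

Convert K: 0.00119 cm/s × 864 = 1.028 m/day.
Hydraulic gradient i = Δh / L = 7.82 / 330 = 0.02370.
Darcy flux q = K · i = 1.028 × 0.02370 = 0.02436 m/day.
Seepage velocity v = q / n_e = 0.02436 / 0.19 = 0.1282 m/day.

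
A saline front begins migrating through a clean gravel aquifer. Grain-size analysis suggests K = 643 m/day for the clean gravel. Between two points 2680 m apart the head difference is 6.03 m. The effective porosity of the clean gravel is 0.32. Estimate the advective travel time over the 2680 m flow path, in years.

Hydraulic gradient i = Δh / L = 6.03 / 2680 = 0.002250.
Darcy flux q = K · i = 643.0 × 0.002250 = 1.447 m/day.
Seepage velocity v = q / n_e = 1.447 / 0.32 = 4.521 m/day.
Travel time t = L / v = 2680 / 4.521 = 592.8 days = 1.623 years.

1.62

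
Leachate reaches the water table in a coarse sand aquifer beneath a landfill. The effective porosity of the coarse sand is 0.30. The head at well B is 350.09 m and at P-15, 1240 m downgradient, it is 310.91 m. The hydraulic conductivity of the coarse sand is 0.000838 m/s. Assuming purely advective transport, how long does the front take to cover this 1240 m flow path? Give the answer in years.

0.445

Convert K: 0.000838 m/s × 86400 = 72.40 m/day.
Hydraulic gradient i = (350.09 − 310.91) / 1240 = 39.18 / 1240 = 0.03160.
Darcy flux q = K · i = 72.40 × 0.03160 = 2.288 m/day.
Seepage velocity v = q / n_e = 2.288 / 0.30 = 7.626 m/day.
Travel time t = L / v = 1240 / 7.626 = 162.6 days = 0.4452 years.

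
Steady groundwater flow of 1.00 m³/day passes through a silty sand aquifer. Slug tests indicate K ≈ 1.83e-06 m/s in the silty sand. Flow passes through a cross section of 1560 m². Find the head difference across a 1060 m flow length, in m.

4.30

Convert K: 1.83e-06 m/s × 86400 = 0.1581 m/day.
From Q = K·A·i, i = Q / (K·A) = 1.00 / (0.1581 × 1560) = 0.004054.
Head loss Δh = i · L = 0.004054 × 1060 = 4.298 m.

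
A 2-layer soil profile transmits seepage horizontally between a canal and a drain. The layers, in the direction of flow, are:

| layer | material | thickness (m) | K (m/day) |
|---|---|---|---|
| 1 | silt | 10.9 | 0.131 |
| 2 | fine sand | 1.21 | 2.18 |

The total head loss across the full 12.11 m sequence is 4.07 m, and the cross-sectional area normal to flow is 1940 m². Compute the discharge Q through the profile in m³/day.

Flow is perpendicular to layering, so the layers act in series and the equivalent K is the thickness-weighted harmonic mean.
Total thickness L = 10.9 + 1.21 = 12.11 m.
Σ(b_i/K_i) = 10.9/0.131 + 1.21/2.18 = 83.76 d.
K_eq = L / Σ(b_i/K_i) = 12.11 / 83.76 = 0.1446 m/day.
Q = K_eq · A · (Δh/L) = 0.1446 × 1940 × (4.07/12.11) = 94.27 m³/day.

94.3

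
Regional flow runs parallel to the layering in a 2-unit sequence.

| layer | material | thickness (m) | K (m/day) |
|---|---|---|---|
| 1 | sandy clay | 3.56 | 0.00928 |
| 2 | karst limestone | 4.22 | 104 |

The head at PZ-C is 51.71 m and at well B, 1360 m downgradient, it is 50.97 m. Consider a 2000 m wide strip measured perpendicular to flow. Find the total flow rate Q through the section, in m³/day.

478

Flow is parallel to layering, so each bed carries its own Darcy discharge and the transmissivities add.
Σ(K_i·b_i) = 0.00928×3.56 + 104×4.22 = 438.9 m²/day.
Hydraulic gradient i = (51.71 − 50.97) / 1360 = 0.74 / 1360 = 0.0005441.
Q = Σ(K_i·b_i) · W · i = 438.9 × 2000 × 0.0005441 = 477.6 m³/day.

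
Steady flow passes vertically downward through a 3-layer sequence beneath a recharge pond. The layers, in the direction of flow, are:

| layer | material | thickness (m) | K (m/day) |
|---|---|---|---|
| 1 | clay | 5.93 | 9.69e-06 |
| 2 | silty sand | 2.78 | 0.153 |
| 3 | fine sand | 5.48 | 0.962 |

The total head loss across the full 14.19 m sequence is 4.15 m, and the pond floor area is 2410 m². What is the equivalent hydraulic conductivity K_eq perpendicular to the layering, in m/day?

2.32e-05

Flow is perpendicular to layering, so the layers act in series and the equivalent K is the thickness-weighted harmonic mean.
Total thickness L = 5.93 + 2.78 + 5.48 = 14.19 m.
Σ(b_i/K_i) = 5.93/9.69e-06 + 2.78/0.153 + 5.48/0.962 = 6.120e+05 d.
K_eq = L / Σ(b_i/K_i) = 14.19 / 6.120e+05 = 2.319e-05 m/day.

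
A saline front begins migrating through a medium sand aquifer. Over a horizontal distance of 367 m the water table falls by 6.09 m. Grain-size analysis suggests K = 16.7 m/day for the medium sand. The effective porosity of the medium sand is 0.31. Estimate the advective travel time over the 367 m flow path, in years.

1.12

Hydraulic gradient i = Δh / L = 6.09 / 367 = 0.01659.
Darcy flux q = K · i = 16.70 × 0.01659 = 0.2771 m/day.
Seepage velocity v = q / n_e = 0.2771 / 0.31 = 0.8939 m/day.
Travel time t = L / v = 367 / 0.8939 = 410.5 days = 1.124 years.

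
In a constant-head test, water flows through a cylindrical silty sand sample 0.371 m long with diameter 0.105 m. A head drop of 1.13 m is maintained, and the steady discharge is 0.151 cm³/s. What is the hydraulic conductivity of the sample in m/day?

0.495

Cross-sectional area A = π·(d/2)² = π × (0.105/2)² = 0.008659 m².
Convert discharge: 0.151 cm³/s = 1.510e-07 m³/s.
Darcy's law rearranged: K = Q·L / (A·Δh) = 1.510e-07 × 0.371 / (0.008659 × 1.13) = 5.725e-06 m/s = 0.4947 m/day.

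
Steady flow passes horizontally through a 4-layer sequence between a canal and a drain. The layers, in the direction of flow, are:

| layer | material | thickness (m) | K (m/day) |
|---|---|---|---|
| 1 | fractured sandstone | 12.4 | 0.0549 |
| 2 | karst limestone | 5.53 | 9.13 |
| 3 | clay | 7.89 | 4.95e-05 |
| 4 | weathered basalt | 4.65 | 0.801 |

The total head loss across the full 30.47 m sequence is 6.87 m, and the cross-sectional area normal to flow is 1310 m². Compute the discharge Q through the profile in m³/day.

Flow is perpendicular to layering, so the layers act in series and the equivalent K is the thickness-weighted harmonic mean.
Total thickness L = 12.4 + 5.53 + 7.89 + 4.65 = 30.47 m.
Σ(b_i/K_i) = 12.4/0.0549 + 5.53/9.13 + 7.89/4.95e-05 + 4.65/0.801 = 1.596e+05 d.
K_eq = L / Σ(b_i/K_i) = 30.47 / 1.596e+05 = 0.0001909 m/day.
Q = K_eq · A · (Δh/L) = 0.0001909 × 1310 × (6.87/30.47) = 0.05638 m³/day.

0.0564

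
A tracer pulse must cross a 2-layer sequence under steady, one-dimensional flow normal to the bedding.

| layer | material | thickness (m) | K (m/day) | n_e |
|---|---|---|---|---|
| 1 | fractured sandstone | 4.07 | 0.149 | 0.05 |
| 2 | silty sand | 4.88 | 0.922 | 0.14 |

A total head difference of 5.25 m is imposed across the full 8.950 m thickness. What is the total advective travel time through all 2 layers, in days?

With flow normal to the layers, continuity requires the same specific discharge q through every layer.
Σ(b_i/K_i) = 4.07/0.149 + 4.88/0.922 = 32.61 d.
q = Δh / Σ(b_i/K_i) = 5.25 / 32.61 = 0.1610 m/day.
In each layer the seepage velocity is v_i = q/n_i, so the layer transit time is t_i = b_i·n_i / q:
  layer 1 (fractured sandstone): t_1 = 4.07 × 0.05 / 0.1610 = 1.264 d
  layer 2 (silty sand): t_2 = 4.88 × 0.14 / 0.1610 = 4.243 d
Total t = Σ t_i = 5.507 days.

5.51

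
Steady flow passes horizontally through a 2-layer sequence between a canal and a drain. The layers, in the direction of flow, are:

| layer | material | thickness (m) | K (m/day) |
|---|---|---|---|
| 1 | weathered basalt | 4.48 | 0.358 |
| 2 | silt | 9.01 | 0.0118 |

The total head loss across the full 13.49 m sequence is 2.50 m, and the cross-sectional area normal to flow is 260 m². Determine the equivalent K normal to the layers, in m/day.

0.0174

Flow is perpendicular to layering, so the layers act in series and the equivalent K is the thickness-weighted harmonic mean.
Total thickness L = 4.48 + 9.01 = 13.49 m.
Σ(b_i/K_i) = 4.48/0.358 + 9.01/0.0118 = 776.1 d.
K_eq = L / Σ(b_i/K_i) = 13.49 / 776.1 = 0.01738 m/day.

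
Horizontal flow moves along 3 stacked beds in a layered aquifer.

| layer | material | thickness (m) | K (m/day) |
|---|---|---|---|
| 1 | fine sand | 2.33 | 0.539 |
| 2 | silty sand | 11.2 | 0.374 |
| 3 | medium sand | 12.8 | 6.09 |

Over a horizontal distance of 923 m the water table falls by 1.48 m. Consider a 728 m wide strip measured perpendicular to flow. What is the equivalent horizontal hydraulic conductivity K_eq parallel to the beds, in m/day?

3.17

Flow is parallel to layering, so each bed carries its own Darcy discharge and the transmissivities add.
Σ(K_i·b_i) = 0.539×2.33 + 0.374×11.2 + 6.09×12.8 = 83.40 m²/day.
Total thickness b = 26.33 m, so K_eq = Σ(K_i·b_i)/b = 3.167 m/day.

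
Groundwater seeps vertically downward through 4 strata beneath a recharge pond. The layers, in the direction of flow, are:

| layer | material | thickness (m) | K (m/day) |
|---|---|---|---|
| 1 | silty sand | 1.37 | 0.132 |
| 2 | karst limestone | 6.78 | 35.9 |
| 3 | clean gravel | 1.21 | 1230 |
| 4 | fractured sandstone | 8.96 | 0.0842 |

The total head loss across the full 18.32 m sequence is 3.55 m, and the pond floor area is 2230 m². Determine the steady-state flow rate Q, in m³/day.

67.7

Flow is perpendicular to layering, so the layers act in series and the equivalent K is the thickness-weighted harmonic mean.
Total thickness L = 1.37 + 6.78 + 1.21 + 8.96 = 18.32 m.
Σ(b_i/K_i) = 1.37/0.132 + 6.78/35.9 + 1.21/1230 + 8.96/0.0842 = 117.0 d.
K_eq = L / Σ(b_i/K_i) = 18.32 / 117.0 = 0.1566 m/day.
Q = K_eq · A · (Δh/L) = 0.1566 × 2230 × (3.55/18.32) = 67.67 m³/day.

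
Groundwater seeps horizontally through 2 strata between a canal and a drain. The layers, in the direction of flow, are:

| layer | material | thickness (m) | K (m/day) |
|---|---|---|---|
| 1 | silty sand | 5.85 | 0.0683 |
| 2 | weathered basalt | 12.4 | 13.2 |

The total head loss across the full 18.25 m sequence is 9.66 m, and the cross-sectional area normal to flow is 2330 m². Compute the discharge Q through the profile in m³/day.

260

Flow is perpendicular to layering, so the layers act in series and the equivalent K is the thickness-weighted harmonic mean.
Total thickness L = 5.85 + 12.4 = 18.25 m.
Σ(b_i/K_i) = 5.85/0.0683 + 12.4/13.2 = 86.59 d.
K_eq = L / Σ(b_i/K_i) = 18.25 / 86.59 = 0.2108 m/day.
Q = K_eq · A · (Δh/L) = 0.2108 × 2330 × (9.66/18.25) = 259.9 m³/day.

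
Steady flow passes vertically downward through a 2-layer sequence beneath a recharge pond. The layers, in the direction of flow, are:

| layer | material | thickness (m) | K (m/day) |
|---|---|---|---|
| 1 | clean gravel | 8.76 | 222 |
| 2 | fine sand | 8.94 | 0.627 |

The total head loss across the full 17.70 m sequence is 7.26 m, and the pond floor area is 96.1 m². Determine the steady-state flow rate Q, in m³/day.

48.8

Flow is perpendicular to layering, so the layers act in series and the equivalent K is the thickness-weighted harmonic mean.
Total thickness L = 8.76 + 8.94 = 17.70 m.
Σ(b_i/K_i) = 8.76/222 + 8.94/0.627 = 14.30 d.
K_eq = L / Σ(b_i/K_i) = 17.70 / 14.30 = 1.238 m/day.
Q = K_eq · A · (Δh/L) = 1.238 × 96.1 × (7.26/17.70) = 48.80 m³/day.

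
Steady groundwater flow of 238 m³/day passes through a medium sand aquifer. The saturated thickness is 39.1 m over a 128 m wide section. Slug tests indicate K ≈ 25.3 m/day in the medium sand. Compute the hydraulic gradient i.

Cross-sectional area A = 128 × 39.1 = 5005 m².
From Q = K·A·i, i = Q / (K·A) = 238 / (25.30 × 5005) = 0.001880.

0.00188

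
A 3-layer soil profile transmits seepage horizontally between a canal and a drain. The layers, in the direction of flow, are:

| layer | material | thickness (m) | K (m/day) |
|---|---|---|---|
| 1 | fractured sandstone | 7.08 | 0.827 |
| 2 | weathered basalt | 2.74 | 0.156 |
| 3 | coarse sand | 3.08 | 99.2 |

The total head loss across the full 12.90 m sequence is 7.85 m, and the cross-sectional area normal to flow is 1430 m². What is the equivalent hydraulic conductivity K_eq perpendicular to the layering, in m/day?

0.493

Flow is perpendicular to layering, so the layers act in series and the equivalent K is the thickness-weighted harmonic mean.
Total thickness L = 7.08 + 2.74 + 3.08 = 12.90 m.
Σ(b_i/K_i) = 7.08/0.827 + 2.74/0.156 + 3.08/99.2 = 26.16 d.
K_eq = L / Σ(b_i/K_i) = 12.90 / 26.16 = 0.4932 m/day.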